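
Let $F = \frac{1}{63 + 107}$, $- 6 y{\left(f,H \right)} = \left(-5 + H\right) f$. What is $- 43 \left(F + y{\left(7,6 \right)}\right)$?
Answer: $\frac{12728}{255} \approx 49.914$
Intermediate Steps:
$y{\left(f,H \right)} = - \frac{f \left(-5 + H\right)}{6}$ ($y{\left(f,H \right)} = - \frac{\left(-5 + H\right) f}{6} = - \frac{f \left(-5 + H\right)}{6}$)
$F = \frac{1}{170} \approx 0.0058824$
$- 43 \left(F + y{\left(7,6 \right)}\right) = - 43 \left(\frac{1}{170} + \frac{1}{6} \cdot 7 \left(5 - 6\right)\right) = - 43 \left(\frac{1}{170} + \frac{1}{6} \cdot 7 \left(-1\right)\right) = - 43 \left(\frac{1}{170} - \frac{7}{6}\right) = \left(-43\right) \left(- \frac{296}{255}\right) = \frac{12728}{255}$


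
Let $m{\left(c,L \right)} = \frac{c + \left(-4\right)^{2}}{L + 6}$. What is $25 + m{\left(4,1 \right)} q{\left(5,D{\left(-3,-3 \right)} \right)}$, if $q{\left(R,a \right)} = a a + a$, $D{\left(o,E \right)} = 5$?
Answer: $\frac{775}{7} \approx 110.71$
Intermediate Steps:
$m{\left(c,L \right)} = \frac{16 + c}{6 + L}$ ($m{\left(c,L \right)} = \frac{c + 16}{6 + L} = \frac{16 + c}{6 + L}$)
$q{\left(R,a \right)} = a + a^{2}$ ($q{\left(R,a \right)} = a^{2} + a = a + a^{2}$)
$25 + m{\left(4,1 \right)} q{\left(5,D{\left(-3,-3 \right)} \right)} = 25 + \frac{16 + 4}{6 + 1} \cdot 5 \left(1 + 5\right) = 25 + \frac{1}{7} \cdot 20 \cdot 5 \cdot 6 = 25 + \frac{1}{7} \cdot 20 \cdot 30 = 25 + \frac{20}{7} \cdot 30 = 25 + \frac{600}{7} = \frac{775}{7}$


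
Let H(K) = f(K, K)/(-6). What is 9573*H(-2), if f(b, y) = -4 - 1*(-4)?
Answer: 0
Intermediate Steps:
f(b, y) = 0 (f(b, y) = -4 + 4 = 0)
H(K) = 0 (H(K) = 0/(-6) = 0*(-⅙) = 0)
9573*H(-2) = 9573*0 = 0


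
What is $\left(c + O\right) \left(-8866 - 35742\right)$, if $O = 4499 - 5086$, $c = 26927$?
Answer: $-1174974720$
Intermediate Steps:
$O = -587$
$\left(c + O\right) \left(-8866 - 35742\right) = \left(26927 - 587\right) \left(-8866 - 35742\right) = 26340 \left(-44608\right) = -1174974720$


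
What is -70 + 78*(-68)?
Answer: -5374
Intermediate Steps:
-70 + 78*(-68) = -70 - 5304 = -5374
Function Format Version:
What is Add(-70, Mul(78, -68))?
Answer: -5374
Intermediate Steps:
Add(-70, Mul(78, -68)) = Add(-70, -5304) = -5374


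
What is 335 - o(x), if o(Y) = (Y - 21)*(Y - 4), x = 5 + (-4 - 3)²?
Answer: -1315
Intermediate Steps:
x = 54 (x = 5 + (-7)² = 5 + 49 = 54)
o(Y) = (-21 + Y)*(-4 + Y)
335 - o(x) = 335 - (84 + 54² - 25*54) = 335 - (84 + 2916 - 1350) = 335 - 1*1650 = 335 - 1650 = -1315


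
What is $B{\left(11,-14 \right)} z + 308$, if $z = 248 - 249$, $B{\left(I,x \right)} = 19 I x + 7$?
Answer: $3227$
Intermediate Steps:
$B{\left(I,x \right)} = 7 + 19 I x$ ($B{\left(I,x \right)} = 19 I x + 7 = 7 + 19 I x$)
$z = -1$
$B{\left(11,-14 \right)} z + 308 = \left(7 + 19 \cdot 11 \left(-14\right)\right) \left(-1\right) + 308 = \left(7 - 2926\right) \left(-1\right) + 308 = \left(-2919\right) \left(-1\right) + 308 = 2919 + 308 = 3227$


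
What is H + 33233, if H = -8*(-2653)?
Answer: 54457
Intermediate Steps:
H = 21224
H + 33233 = 21224 + 33233 = 54457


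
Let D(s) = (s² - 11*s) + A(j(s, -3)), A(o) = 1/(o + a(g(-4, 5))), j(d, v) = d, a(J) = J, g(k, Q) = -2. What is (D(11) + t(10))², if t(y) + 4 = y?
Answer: 3025/81 ≈ 37.346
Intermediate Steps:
t(y) = -4 + y
A(o) = 1/(-2 + o) (A(o) = 1/(o - 2) = 1/(-2 + o))
D(s) = s² + 1/(-2 + s) - 11*s (D(s) = (s² - 11*s) + 1/(-2 + s) = s² + 1/(-2 + s) - 11*s)
(D(11) + t(10))² = ((1 + 11*(-11 + 11)*(-2 + 11))/(-2 + 11) + (-4 + 10))² = ((1 + 11*0*9)/9 + 6)² = ((1 + 0)/9 + 6)² = ((⅑)*1 + 6)² = (⅑ + 6)² = (55/9)² = 3025/81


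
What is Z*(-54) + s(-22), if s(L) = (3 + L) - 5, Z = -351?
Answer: 18930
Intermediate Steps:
s(L) = -2 + L
Z*(-54) + s(-22) = -351*(-54) + (-2 - 22) = 18954 - 24 = 18930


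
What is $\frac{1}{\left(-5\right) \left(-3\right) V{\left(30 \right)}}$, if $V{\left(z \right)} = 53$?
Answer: $\frac{1}{795} \approx 0.0012579$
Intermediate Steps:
$\frac{1}{\left(-5\right) \left(-3\right) V{\left(30 \right)}} = \frac{1}{\left(-5\right) \left(-3\right) 53} = \frac{1}{15 \cdot 53} = \frac{1}{795}$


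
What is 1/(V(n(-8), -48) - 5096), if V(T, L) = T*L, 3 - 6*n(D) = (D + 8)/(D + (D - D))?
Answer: -1/5120 ≈ -0.00019531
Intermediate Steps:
n(D) = ½ - (8 + D)/(6*D) (n(D) = ½ - (D + 8)/(6*(D + (D - D))) = ½ - (8 + D)/(6*(D + 0)) = ½ - (8 + D)/(6*D))
V(T, L) = L*T
1/(V(n(-8), -48) - 5096) = 1/(-16*(-4 - 8)/(-8) - 5096) = 1/(-16*(-1)*(-12)/8 - 5096) = 1/(-48*½ - 5096) = 1/(-24 - 5096) = 1/(-5120) = -1/5120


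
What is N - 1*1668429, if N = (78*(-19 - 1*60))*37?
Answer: -1896423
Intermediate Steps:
N = -227994 (N = (78*(-19 - 60))*37 = (78*(-79))*37 = -6162*37 = -227994)
N - 1*1668429 = -227994 - 1*1668429 = -227994 - 1668429 = -1896423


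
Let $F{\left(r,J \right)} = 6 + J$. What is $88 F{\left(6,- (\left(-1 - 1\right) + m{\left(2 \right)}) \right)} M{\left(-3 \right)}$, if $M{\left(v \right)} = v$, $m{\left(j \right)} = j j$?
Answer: $-1056$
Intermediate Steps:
$m{\left(j \right)} = j^{2}$
$88 F{\left(6,- (\left(-1 - 1\right) + m{\left(2 \right)}) \right)} M{\left(-3 \right)} = 88 \left(6 - \left(\left(-1 - 1\right) + 2^{2}\right)\right) \left(-3\right) = 88 \left(6 - \left(\left(-1 - 1\right) + 4\right)\right) \left(-3\right) = 88 \left(6 - \left(-2 + 4\right)\right) \left(-3\right) = 88 \left(6 - 2\right) \left(-3\right) = 88 \cdot 4 \left(-3\right) = 352 \left(-3\right) = -1056$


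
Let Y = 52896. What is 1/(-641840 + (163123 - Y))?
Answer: -1/531613 ≈ -1.8811e-6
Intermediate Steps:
1/(-641840 + (163123 - Y)) = 1/(-641840 + (163123 - 1*52896)) = 1/(-641840 + (163123 - 52896)) = 1/(-641840 + 110227) = 1/(-531613) = -1/531613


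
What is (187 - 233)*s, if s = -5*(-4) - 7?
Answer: -598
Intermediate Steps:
s = 13 (s = 20 - 7 = 13)
(187 - 233)*s = (187 - 233)*13 = -46*13 = -598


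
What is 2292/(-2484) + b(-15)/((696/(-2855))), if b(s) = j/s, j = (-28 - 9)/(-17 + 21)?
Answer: -663169/192096 ≈ -3.4523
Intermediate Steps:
j = -37/4 ≈ -9.2500
b(s) = -37/(4*s)
2292/(-2484) + b(-15)/((696/(-2855))) = 2292/(-2484) + (-37/4/(-15))/((696/(-2855))) = 2292*(-1/2484) + (-37/4*(-1/15))/((696*(-1/2855))) = -191/207 + 37/(60*(-696/2855)) = -191/207 + (37/60)*(-2855/696) = -191/207 - 21127/8352 = -663169/192096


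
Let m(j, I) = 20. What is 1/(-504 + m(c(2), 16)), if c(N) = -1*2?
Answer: -1/484 ≈ -0.0020661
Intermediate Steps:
c(N) = -2
1/(-504 + m(c(2), 16)) = 1/(-504 + 20) = 1/(-484) = -1/484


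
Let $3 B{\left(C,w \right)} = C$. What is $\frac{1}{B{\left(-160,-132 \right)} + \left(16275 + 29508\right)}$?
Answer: $\frac{3}{137189} \approx 2.1868 \cdot 10^{-5}$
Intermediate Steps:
$B{\left(C,w \right)} = \frac{C}{3}$
$\frac{1}{B{\left(-160,-132 \right)} + \left(16275 + 29508\right)} = \frac{1}{\frac{1}{3} \left(-160\right) + \left(16275 + 29508\right)} = \frac{1}{- \frac{160}{3} + 45783} = \frac{1}{\frac{137189}{3}} = \frac{3}{137189}$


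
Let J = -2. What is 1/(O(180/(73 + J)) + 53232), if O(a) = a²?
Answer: 5041/268374912 ≈ 1.8783e-5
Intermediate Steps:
1/(O(180/(73 + J)) + 53232) = 1/((180/(73 - 2))² + 53232) = 1/((180/71)² + 53232) = 1/(32400/5041 + 53232) = 1/(268374912/5041) = 5041/268374912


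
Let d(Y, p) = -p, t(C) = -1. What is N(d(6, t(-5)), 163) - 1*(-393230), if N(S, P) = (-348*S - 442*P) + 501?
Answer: 321337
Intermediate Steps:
N(S, P) = 501 - 442*P - 348*S (N(S, P) = (-442*P - 348*S) + 501 = 501 - 442*P - 348*S)
N(d(6, t(-5)), 163) - 1*(-393230) = (501 - 442*163 - (-348)*(-1)) - 1*(-393230) = (501 - 72046 - 348*1) + 393230 = (501 - 72046 - 348) + 393230 = -71893 + 393230 = 321337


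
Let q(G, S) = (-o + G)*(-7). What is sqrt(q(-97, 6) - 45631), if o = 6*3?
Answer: I*sqrt(44826) ≈ 211.72*I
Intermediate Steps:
o = 18
q(G, S) = 126 - 7*G (q(G, S) = (-1*18 + G)*(-7) = (-18 + G)*(-7) = 126 - 7*G)
sqrt(q(-97, 6) - 45631) = sqrt((126 - 7*(-97)) - 45631) = sqrt((126 + 679) - 45631) = sqrt(805 - 45631) = sqrt(-44826) = I*sqrt(44826)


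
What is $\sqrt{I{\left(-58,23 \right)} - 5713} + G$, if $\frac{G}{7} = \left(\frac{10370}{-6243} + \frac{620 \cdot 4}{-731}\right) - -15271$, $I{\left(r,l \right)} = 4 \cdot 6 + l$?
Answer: $\frac{487677235031}{4563633} + i \sqrt{5666} \approx 1.0686 \cdot 10^{5} + 75.273 i$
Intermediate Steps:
$I{\left(r,l \right)} = 24 + l$
$G = \frac{487677235031}{4563633}$ ($G = 7 \left(\left(\frac{10370}{-6243} + \frac{620 \cdot 4}{-731}\right) - -15271\right) = 7 \left(\left(10370 \left(- \frac{1}{6243}\right) + 2480 \left(- \frac{1}{731}\right)\right) + 15271\right) = 7 \left(\left(- \frac{10370}{6243} - \frac{2480}{731}\right) + 15271\right) = 7 \left(- \frac{23063110}{4563633} + 15271\right) = 7 \cdot \frac{69668176433}{4563633} = \frac{487677235031}{4563633} \approx 1.0686 \cdot 10^{5}$)
$\sqrt{I{\left(-58,23 \right)} - 5713} + G = \sqrt{\left(24 + 23\right) - 5713} + \frac{487677235031}{4563633} = \sqrt{47 - 5713} + \frac{487677235031}{4563633} = \sqrt{-5666} + \frac{487677235031}{4563633} = i \sqrt{5666} + \frac{487677235031}{4563633} = \frac{487677235031}{4563633} + i \sqrt{5666}$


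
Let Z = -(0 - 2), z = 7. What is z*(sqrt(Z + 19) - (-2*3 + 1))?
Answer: 35 + 7*sqrt(21) ≈ 67.078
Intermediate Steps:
Z = 2 (Z = -1*(-2) = 2)
z*(sqrt(Z + 19) - (-2*3 + 1)) = 7*(sqrt(2 + 19) - (-2*3 + 1)) = 7*(sqrt(21) - (-6 + 1)) = 7*(sqrt(21) - 1*(-5)) = 7*(sqrt(21) + 5) = 7*(5 + sqrt(21)) = 35 + 7*sqrt(21)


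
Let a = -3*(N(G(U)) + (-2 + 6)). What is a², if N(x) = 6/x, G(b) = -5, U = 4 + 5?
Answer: 1764/25 ≈ 70.560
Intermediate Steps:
U = 9
a = -42/5 (a = -3*(6/(-5) + (-2 + 6)) = -3*(6*(-⅕) + 4) = -3*(-6/5 + 4) = -3*14/5 = -42/5 ≈ -8.4000)
a² = (-42/5)² = 1764/25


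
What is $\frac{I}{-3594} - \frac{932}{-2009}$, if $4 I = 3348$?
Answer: $\frac{556025}{2406782} \approx 0.23102$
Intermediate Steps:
$I = 837$ ($I = \frac{1}{4} \cdot 3348 = 837$)
$\frac{I}{-3594} - \frac{932}{-2009} = \frac{837}{-3594} - \frac{932}{-2009} = 837 \left(- \frac{1}{3594}\right) - - \frac{932}{2009} = - \frac{279}{1198} + \frac{932}{2009} = \frac{556025}{2406782}$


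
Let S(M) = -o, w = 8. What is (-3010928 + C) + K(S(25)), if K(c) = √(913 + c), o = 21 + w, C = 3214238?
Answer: 203310 + 2*√221 ≈ 2.0334e+5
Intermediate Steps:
o = 29 (o = 21 + 8 = 29)
S(M) = -29 (S(M) = -1*29 = -29)
(-3010928 + C) + K(S(25)) = (-3010928 + 3214238) + √(913 - 29) = 203310 + √884 = 203310 + 2*√221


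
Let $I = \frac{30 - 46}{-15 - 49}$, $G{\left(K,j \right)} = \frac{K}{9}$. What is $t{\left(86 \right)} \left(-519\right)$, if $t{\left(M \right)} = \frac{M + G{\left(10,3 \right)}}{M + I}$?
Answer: $- \frac{542528}{1035} \approx -524.18$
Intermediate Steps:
$G{\left(K,j \right)} = \frac{K}{9}$ ($G{\left(K,j \right)} = K \frac{1}{9} = \frac{K}{9}$)
$I = \frac{1}{4}$ ($I = - \frac{16}{-64} = \left(-16\right) \left(- \frac{1}{64}\right) = \frac{1}{4} \approx 0.25$)
$t{\left(M \right)} = \frac{\frac{10}{9} + M}{\frac{1}{4} + M}$ ($t{\left(M \right)} = \frac{M + \frac{1}{9} \cdot 10}{M + \frac{1}{4}} = \frac{M + \frac{10}{9}}{\frac{1}{4} + M} = \frac{\frac{10}{9} + M}{\frac{1}{4} + M}$)
$t{\left(86 \right)} \left(-519\right) = \frac{4 \left(10 + 9 \cdot 86\right)}{9 \left(1 + 4 \cdot 86\right)} \left(-519\right) = \frac{4 \left(10 + 774\right)}{9 \left(1 + 344\right)} \left(-519\right) = \frac{4}{9} \cdot \frac{1}{345} \cdot 784 \left(-519\right) = \frac{3136}{3105} \left(-519\right) = - \frac{542528}{1035}$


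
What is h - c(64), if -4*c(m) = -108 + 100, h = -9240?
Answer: -9242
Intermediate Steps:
c(m) = 2 (c(m) = -(-108 + 100)/4 = -¼*(-8) = 2)
h - c(64) = -9240 - 1*2 = -9240 - 2 = -9242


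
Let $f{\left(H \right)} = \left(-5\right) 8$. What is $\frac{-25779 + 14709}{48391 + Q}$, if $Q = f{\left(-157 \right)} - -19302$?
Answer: $- \frac{1230}{7517} \approx -0.16363$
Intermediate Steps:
$f{\left(H \right)} = -40$
$Q = 19262$ ($Q = -40 - -19302 = -40 + 19302 = 19262$)
$\frac{-25779 + 14709}{48391 + Q} = \frac{-25779 + 14709}{48391 + 19262} = - \frac{11070}{67653} = \left(-11070\right) \frac{1}{67653} = - \frac{1230}{7517}$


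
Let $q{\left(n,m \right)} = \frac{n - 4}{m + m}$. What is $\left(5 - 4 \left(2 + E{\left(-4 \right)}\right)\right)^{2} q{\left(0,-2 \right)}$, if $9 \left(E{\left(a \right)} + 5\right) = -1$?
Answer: $\frac{24649}{81} \approx 304.31$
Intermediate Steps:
$q{\left(n,m \right)} = \frac{-4 + n}{2 m}$
$E{\left(a \right)} = - \frac{46}{9}$ ($E{\left(a \right)} = -5 + \frac{1}{9} \left(-1\right) = -5 - \frac{1}{9} = - \frac{46}{9}$)
$\left(5 - 4 \left(2 + E{\left(-4 \right)}\right)\right)^{2} q{\left(0,-2 \right)} = \left(5 - 4 \left(2 - \frac{46}{9}\right)\right)^{2} \frac{-4 + 0}{2 \left(-2\right)} = \left(5 - - \frac{112}{9}\right)^{2} \cdot \frac{1}{2} \left(- \frac{1}{2}\right) \left(-4\right) = \left(5 + \frac{112}{9}\right)^{2} \cdot 1 = \left(\frac{157}{9}\right)^{2} \cdot 1 = \frac{24649}{81} \cdot 1 = \frac{24649}{81}$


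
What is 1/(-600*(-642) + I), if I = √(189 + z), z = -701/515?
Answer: 99189000/38207602751683 - √49766510/76415205503366 ≈ 2.5960e-6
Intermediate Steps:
z = -701/515 (z = -701*1/515 = -701/515 ≈ -1.3612)
I = √49766510/515 (I = √(189 - 701/515) = √(96634/515) = √49766510/515 ≈ 13.698)
1/(-600*(-642) + I) = 1/(-600*(-642) + √49766510/515) = 1/(385200 + √49766510/515)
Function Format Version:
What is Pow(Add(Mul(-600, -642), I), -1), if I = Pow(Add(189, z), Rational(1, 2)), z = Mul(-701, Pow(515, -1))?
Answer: Add(Rational(99189000, 38207602751683), Mul(Rational(-1, 76415205503366), Pow(49766510, Rational(1, 2)))) ≈ 2.5960e-6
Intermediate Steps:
z = Rational(-701, 515) (z = Mul(-701, Rational(1, 515)) = Rational(-701, 515) ≈ -1.3612)
I = Mul(Rational(1, 515), Pow(49766510, Rational(1, 2))) (I = Pow(Add(189, Rational(-701, 515)), Rational(1, 2)) = Pow(Rational(96634, 515), Rational(1, 2)) = Mul(Rational(1, 515), Pow(49766510, Rational(1, 2))) ≈ 13.698)
Pow(Add(Mul(-600, -642), I), -1) = Pow(Add(Mul(-600, -642), Mul(Rational(1, 515), Pow(49766510, Rational(1, 2)))), -1) = Pow(Add(385200, Mul(Rational(1, 515), Pow(49766510, Rational(1, 2)))), -1)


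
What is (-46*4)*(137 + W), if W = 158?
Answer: -54280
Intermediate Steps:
(-46*4)*(137 + W) = (-46*4)*(137 + 158) = -184*295 = -54280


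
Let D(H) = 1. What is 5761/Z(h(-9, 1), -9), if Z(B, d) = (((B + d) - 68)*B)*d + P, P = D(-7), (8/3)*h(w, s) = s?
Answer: 368704/16615 ≈ 22.191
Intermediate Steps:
h(w, s) = 3*s/8
P = 1
Z(B, d) = 1 + B*d*(-68 + B + d) (Z(B, d) = (((B + d) - 68)*B)*d + 1 = ((-68 + B + d)*B)*d + 1 = (B*(-68 + B + d))*d + 1 = B*d*(-68 + B + d) + 1 = 1 + B*d*(-68 + B + d))
5761/Z(h(-9, 1), -9) = 5761/(1 + ((3/8)*1)*(-9)² - 9*((3/8)*1)² - 68*(3/8)*1*(-9)) = 5761/(1 + (3/8)*81 - 9*(3/8)² - 68*3/8*(-9)) = 5761/(1 + 243/8 - 9*9/64 + 459/2) = 5761/(1 + 243/8 - 81/64 + 459/2) = 5761/(16615/64) = 5761*(64/16615) = 368704/16615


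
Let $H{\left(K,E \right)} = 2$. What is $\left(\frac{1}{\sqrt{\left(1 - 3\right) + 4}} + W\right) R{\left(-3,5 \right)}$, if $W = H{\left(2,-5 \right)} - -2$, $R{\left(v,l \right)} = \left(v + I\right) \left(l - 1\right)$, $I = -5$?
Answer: $-128 - 16 \sqrt{2} \approx -150.63$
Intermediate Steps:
$R{\left(v,l \right)} = \left(-1 + l\right) \left(-5 + v\right)$ ($R{\left(v,l \right)} = \left(v - 5\right) \left(l - 1\right) = \left(-5 + v\right) \left(-1 + l\right) = \left(-1 + l\right) \left(-5 + v\right)$)
$W = 4$ ($W = 2 - -2 = 2 + 2 = 4$)
$\left(\frac{1}{\sqrt{\left(1 - 3\right) + 4}} + W\right) R{\left(-3,5 \right)} = \left(\frac{1}{\sqrt{\left(1 - 3\right) + 4}} + 4\right) \left(5 - -3 - 25 + 5 \left(-3\right)\right) = \left(\frac{1}{\sqrt{-2 + 4}} + 4\right) \left(5 + 3 - 25 - 15\right) = \left(\frac{1}{\sqrt{2}} + 4\right) \left(-32\right) = \left(\frac{\sqrt{2}}{2} + 4\right) \left(-32\right) = \left(4 + \frac{\sqrt{2}}{2}\right) \left(-32\right) = -128 - 16 \sqrt{2}$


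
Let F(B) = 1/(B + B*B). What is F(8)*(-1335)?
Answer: -445/24 ≈ -18.542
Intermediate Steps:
F(B) = 1/(B + B²)
F(8)*(-1335) = (1/(8*(1 + 8)))*(-1335) = ((⅛)/9)*(-1335) = ((⅛)*(⅑))*(-1335) = (1/72)*(-1335) = -445/24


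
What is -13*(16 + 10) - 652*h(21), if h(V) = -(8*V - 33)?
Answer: 87682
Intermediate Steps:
h(V) = 33 - 8*V (h(V) = -(-33 + 8*V) = 33 - 8*V)
-13*(16 + 10) - 652*h(21) = -13*(16 + 10) - 652*(33 - 8*21) = -13*26 - 652*(33 - 168) = -338 - 652*(-135) = -338 + 88020 = 87682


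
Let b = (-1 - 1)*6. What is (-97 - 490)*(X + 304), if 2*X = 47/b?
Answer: -4255163/24 ≈ -1.7730e+5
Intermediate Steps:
b = -12 (b = -2*6 = -12)
X = -47/24 (X = (47/(-12))/2 = (47*(-1/12))/2 = (½)*(-47/12) = -47/24 ≈ -1.9583)
(-97 - 490)*(X + 304) = (-97 - 490)*(-47/24 + 304) = -587*7249/24 = -4255163/24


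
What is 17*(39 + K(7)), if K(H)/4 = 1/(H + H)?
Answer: 4675/7 ≈ 667.86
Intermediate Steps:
K(H) = 2/H (K(H) = 4/(H + H) = 4/((2*H)) = 4*(1/(2*H)) = 2/H)
17*(39 + K(7)) = 17*(39 + 2/7) = 17*(275/7) = 4675/7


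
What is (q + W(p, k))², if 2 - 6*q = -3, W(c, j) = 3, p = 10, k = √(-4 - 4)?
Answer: 529/36 ≈ 14.694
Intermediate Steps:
k = 2*I*√2 (k = √(-8) = 2*I*√2 ≈ 2.8284*I)
q = ⅚ (q = ⅓ - ⅙*(-3) = ⅓ + ½ = ⅚ ≈ 0.83333)
(q + W(p, k))² = (⅚ + 3)² = (23/6)² = 529/36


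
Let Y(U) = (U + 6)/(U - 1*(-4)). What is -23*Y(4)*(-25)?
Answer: 2875/4 ≈ 718.75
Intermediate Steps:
Y(U) = (6 + U)/(4 + U) (Y(U) = (6 + U)/(U + 4) = (6 + U)/(4 + U))
-23*Y(4)*(-25) = -23*(6 + 4)/(4 + 4)*(-25) = -23*10/8*(-25) = -23*5/4*(-25) = -115/4*(-25) = 2875/4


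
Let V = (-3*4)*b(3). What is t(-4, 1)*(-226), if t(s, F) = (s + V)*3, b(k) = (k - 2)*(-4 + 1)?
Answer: -21696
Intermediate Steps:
b(k) = 6 - 3*k (b(k) = (-2 + k)*(-3) = 6 - 3*k)
V = 36 (V = (-3*4)*(6 - 3*3) = -12*(6 - 9) = -12*(-3) = 36)
t(s, F) = 108 + 3*s (t(s, F) = (s + 36)*3 = (36 + s)*3 = 108 + 3*s)
t(-4, 1)*(-226) = (108 + 3*(-4))*(-226) = (108 - 12)*(-226) = 96*(-226) = -21696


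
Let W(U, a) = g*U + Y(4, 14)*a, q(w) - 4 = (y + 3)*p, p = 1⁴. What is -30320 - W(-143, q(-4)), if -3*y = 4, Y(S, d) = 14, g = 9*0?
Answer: -91198/3 ≈ -30399.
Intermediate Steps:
g = 0
y = -4/3 (y = -⅓*4 = -4/3 ≈ -1.3333)
p = 1
q(w) = 17/3 (q(w) = 4 + (-4/3 + 3)*1 = 4 + (5/3)*1 = 4 + 5/3 = 17/3)
W(U, a) = 14*a (W(U, a) = 0*U + 14*a = 0 + 14*a = 14*a)
-30320 - W(-143, q(-4)) = -30320 - 14*17/3 = -30320 - 1*238/3 = -30320 - 238/3 = -91198/3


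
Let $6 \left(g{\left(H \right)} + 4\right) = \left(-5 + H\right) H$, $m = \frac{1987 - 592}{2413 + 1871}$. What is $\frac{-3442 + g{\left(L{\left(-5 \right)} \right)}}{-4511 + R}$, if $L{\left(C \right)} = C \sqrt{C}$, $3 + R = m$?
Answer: $\frac{450058}{585957} - \frac{5950 i \sqrt{5}}{6445527} \approx 0.76807 - 0.0020642 i$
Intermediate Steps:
$m = \frac{155}{476}$ ($m = \frac{1395}{4284} = 1395 \cdot \frac{1}{4284} = \frac{155}{476} \approx 0.32563$)
$R = - \frac{1273}{476}$ ($R = -3 + \frac{155}{476} = - \frac{1273}{476} \approx -2.6744$)
$L{\left(C \right)} = C^{\frac{3}{2}}$
$g{\left(H \right)} = -4 + \frac{H \left(-5 + H\right)}{6}$ ($g{\left(H \right)} = -4 + \frac{\left(-5 + H\right) H}{6} = -4 + \frac{H \left(-5 + H\right)}{6}$)
$\frac{-3442 + g{\left(L{\left(-5 \right)} \right)}}{-4511 + R} = \frac{-3442 - \left(4 + \frac{125}{6} - \frac{25 i \sqrt{5}}{6}\right)}{-4511 - \frac{1273}{476}} = \frac{-3442 - \left(4 + \frac{125}{6} + \frac{5}{6} \left(-5\right) i \sqrt{5}\right)}{- \frac{2148509}{476}} = \left(-3442 + \left(-4 + \frac{25 i \sqrt{5}}{6} + \frac{1}{6} \left(-125\right)\right)\right) \left(- \frac{476}{2148509}\right) = \left(-3442 - \left(\frac{149}{6} - \frac{25 i \sqrt{5}}{6}\right)\right) \left(- \frac{476}{2148509}\right) = \left(- \frac{20801}{6} + \frac{25 i \sqrt{5}}{6}\right) \left(- \frac{476}{2148509}\right) = \frac{450058}{585957} - \frac{5950 i \sqrt{5}}{6445527}$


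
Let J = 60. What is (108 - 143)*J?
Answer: -2100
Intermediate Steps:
(108 - 143)*J = (108 - 143)*60 = -35*60 = -2100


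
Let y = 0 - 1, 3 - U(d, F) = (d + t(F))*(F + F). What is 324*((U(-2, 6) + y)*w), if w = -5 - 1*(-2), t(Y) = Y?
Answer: 44712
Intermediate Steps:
w = -3 (w = -5 + 2 = -3)
U(d, F) = 3 - 2*F*(F + d) (U(d, F) = 3 - (d + F)*(F + F) = 3 - (F + d)*2*F = 3 - 2*F*(F + d))
y = -1
324*((U(-2, 6) + y)*w) = 324*(((3 - 2*6**2 - 2*6*(-2)) - 1)*(-3)) = 324*(((3 - 2*36 + 24) - 1)*(-3)) = 324*(((3 - 72 + 24) - 1)*(-3)) = 324*((-45 - 1)*(-3)) = 324*(-46*(-3)) = 324*138 = 44712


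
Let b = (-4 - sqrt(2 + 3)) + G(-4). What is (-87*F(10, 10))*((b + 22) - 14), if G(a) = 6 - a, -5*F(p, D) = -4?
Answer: -4872/5 + 348*sqrt(5)/5 ≈ -818.77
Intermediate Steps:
F(p, D) = 4/5 (F(p, D) = -1/5*(-4) = 4/5)
b = 6 - sqrt(5) (b = (-4 - sqrt(2 + 3)) + (6 - 1*(-4)) = (-4 - sqrt(5)) + (6 + 4) = (-4 - sqrt(5)) + 10 = 6 - sqrt(5) ≈ 3.7639)
(-87*F(10, 10))*((b + 22) - 14) = (-87*4/5)*(((6 - sqrt(5)) + 22) - 14) = -348*((28 - sqrt(5)) - 14)/5 = -348*(14 - sqrt(5))/5 = -4872/5 + 348*sqrt(5)/5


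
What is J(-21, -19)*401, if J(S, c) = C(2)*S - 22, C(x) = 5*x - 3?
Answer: -67769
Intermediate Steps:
C(x) = -3 + 5*x
J(S, c) = -22 + 7*S (J(S, c) = (-3 + 5*2)*S - 22 = (-3 + 10)*S - 22 = 7*S - 22 = -22 + 7*S)
J(-21, -19)*401 = (-22 + 7*(-21))*401 = (-22 - 147)*401 = -169*401 = -67769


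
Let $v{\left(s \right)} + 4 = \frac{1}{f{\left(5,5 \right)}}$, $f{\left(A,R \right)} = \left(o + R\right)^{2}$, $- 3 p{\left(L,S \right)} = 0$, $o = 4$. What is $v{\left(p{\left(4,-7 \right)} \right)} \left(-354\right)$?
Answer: $\frac{38114}{27} \approx 1411.6$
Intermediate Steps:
$p{\left(L,S \right)} = 0$ ($p{\left(L,S \right)} = \left(- \frac{1}{3}\right) 0 = 0$)
$f{\left(A,R \right)} = \left(4 + R\right)^{2}$
$v{\left(s \right)} = - \frac{323}{81}$ ($v{\left(s \right)} = -4 + \frac{1}{\left(4 + 5\right)^{2}} = -4 + \frac{1}{9^{2}} = -4 + \frac{1}{81} = - \frac{323}{81}$)
$v{\left(p{\left(4,-7 \right)} \right)} \left(-354\right) = \left(- \frac{323}{81}\right) \left(-354\right) = \frac{38114}{27}$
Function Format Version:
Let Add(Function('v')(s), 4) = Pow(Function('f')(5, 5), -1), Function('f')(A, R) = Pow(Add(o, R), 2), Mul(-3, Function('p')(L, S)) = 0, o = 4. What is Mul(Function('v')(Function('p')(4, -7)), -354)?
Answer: Rational(38114, 27) ≈ 1411.6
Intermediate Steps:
Function('p')(L, S) = 0 (Function('p')(L, S) = Mul(Rational(-1, 3), 0) = 0)
Function('f')(A, R) = Pow(Add(4, R), 2)
Function('v')(s) = Rational(-323, 81) (Function('v')(s) = Add(-4, Pow(Pow(Add(4, 5), 2), -1)) = Add(-4, Pow(Pow(9, 2), -1)) = Add(-4, Pow(81, -1)) = Add(-4, Rational(1, 81)) = Rational(-323, 81))
Mul(Function('v')(Function('p')(4, -7)), -354) = Mul(Rational(-323, 81), -354) = Rational(38114, 27)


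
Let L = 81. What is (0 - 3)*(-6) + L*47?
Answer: 3825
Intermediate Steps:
(0 - 3)*(-6) + L*47 = (0 - 3)*(-6) + 81*47 = -3*(-6) + 3807 = 18 + 3807 = 3825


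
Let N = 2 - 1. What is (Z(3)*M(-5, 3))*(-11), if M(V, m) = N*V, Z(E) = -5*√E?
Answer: -275*√3 ≈ -476.31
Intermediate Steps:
N = 1
M(V, m) = V (M(V, m) = 1*V = V)
(Z(3)*M(-5, 3))*(-11) = (-5*√3*(-5))*(-11) = (25*√3)*(-11) = -275*√3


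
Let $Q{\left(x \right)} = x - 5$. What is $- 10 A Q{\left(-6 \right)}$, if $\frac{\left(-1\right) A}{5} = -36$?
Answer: $19800$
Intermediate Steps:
$A = 180$ ($A = \left(-5\right) \left(-36\right) = 180$)
$Q{\left(x \right)} = -5 + x$ ($Q{\left(x \right)} = x - 5 = -5 + x$)
$- 10 A Q{\left(-6 \right)} = \left(-10\right) 180 \left(-5 - 6\right) = \left(-1800\right) \left(-11\right) = 19800$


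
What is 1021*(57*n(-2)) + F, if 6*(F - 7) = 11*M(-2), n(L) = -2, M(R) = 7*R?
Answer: -349238/3 ≈ -1.1641e+5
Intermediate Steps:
F = -56/3 (F = 7 + (11*(7*(-2)))/6 = 7 + (11*(-14))/6 = 7 + (⅙)*(-154) = 7 - 77/3 = -56/3 ≈ -18.667)
1021*(57*n(-2)) + F = 1021*(57*(-2)) - 56/3 = 1021*(-114) - 56/3 = -116394 - 56/3 = -349238/3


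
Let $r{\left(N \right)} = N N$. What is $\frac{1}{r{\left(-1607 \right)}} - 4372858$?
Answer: $- \frac{11292682769241}{2582449} \approx -4.3729 \cdot 10^{6}$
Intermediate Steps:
$r{\left(N \right)} = N^{2}$
$\frac{1}{r{\left(-1607 \right)}} - 4372858 = \frac{1}{\left(-1607\right)^{2}} - 4372858 = \frac{1}{2582449} - 4372858 = - \frac{11292682769241}{2582449}$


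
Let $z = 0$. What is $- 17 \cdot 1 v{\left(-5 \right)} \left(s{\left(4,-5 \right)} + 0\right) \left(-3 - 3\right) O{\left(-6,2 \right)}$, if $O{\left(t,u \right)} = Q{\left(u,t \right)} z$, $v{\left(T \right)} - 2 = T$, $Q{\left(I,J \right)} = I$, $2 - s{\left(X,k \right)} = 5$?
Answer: $0$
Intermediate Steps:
$s{\left(X,k \right)} = -3$ ($s{\left(X,k \right)} = 2 - 5 = -3$)
$v{\left(T \right)} = 2 + T$
$O{\left(t,u \right)} = 0$ ($O{\left(t,u \right)} = u 0 = 0$)
$- 17 \cdot 1 v{\left(-5 \right)} \left(s{\left(4,-5 \right)} + 0\right) \left(-3 - 3\right) O{\left(-6,2 \right)} = - 17 \cdot 1 \left(2 - 5\right) \left(-3 + 0\right) \left(-3 - 3\right) 0 = - 17 \cdot 1 \left(-3\right) \left(\left(-3\right) \left(-6\right)\right) 0 = - 17 \left(\left(-3\right) 18\right) 0 = \left(-17\right) \left(-54\right) 0 = 918 \cdot 0 = 0$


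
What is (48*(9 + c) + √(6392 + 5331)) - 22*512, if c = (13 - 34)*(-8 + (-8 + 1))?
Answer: 4288 + √11723 ≈ 4396.3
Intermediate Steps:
c = 315 (c = -21*(-8 - 7) = -21*(-15) = 315)
(48*(9 + c) + √(6392 + 5331)) - 22*512 = (48*(9 + 315) + √(6392 + 5331)) - 22*512 = (48*324 + √11723) - 11264 = (15552 + √11723) - 11264 = 4288 + √11723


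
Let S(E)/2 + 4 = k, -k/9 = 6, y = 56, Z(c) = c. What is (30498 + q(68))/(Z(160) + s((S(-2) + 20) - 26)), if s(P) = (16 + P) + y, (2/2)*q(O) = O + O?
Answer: 15317/55 ≈ 278.49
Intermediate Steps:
k = -54 (k = -9*6 = -54)
S(E) = -116 (S(E) = -8 + 2*(-54) = -8 - 108 = -116)
q(O) = 2*O (q(O) = O + O = 2*O)
s(P) = 72 + P (s(P) = (16 + P) + 56 = 72 + P)
(30498 + q(68))/(Z(160) + s((S(-2) + 20) - 26)) = (30498 + 2*68)/(160 + (72 + ((-116 + 20) - 26))) = (30498 + 136)/(160 + (72 + (-96 - 26))) = 30634/(160 + (72 - 122)) = 30634/(160 - 50) = 30634/110 = 30634*(1/110) = 15317/55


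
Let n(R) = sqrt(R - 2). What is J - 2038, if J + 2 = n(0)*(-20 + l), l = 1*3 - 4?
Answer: -2040 - 21*I*sqrt(2) ≈ -2040.0 - 29.698*I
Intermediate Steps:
n(R) = sqrt(-2 + R)
l = -1 (l = 3 - 4 = -1)
J = -2 - 21*I*sqrt(2) (J = -2 + sqrt(-2 + 0)*(-20 - 1) = -2 + sqrt(-2)*(-21) = -2 + (I*sqrt(2))*(-21) = -2 - 21*I*sqrt(2) ≈ -2.0 - 29.698*I)
J - 2038 = (-2 - 21*I*sqrt(2)) - 2038 = -2040 - 21*I*sqrt(2)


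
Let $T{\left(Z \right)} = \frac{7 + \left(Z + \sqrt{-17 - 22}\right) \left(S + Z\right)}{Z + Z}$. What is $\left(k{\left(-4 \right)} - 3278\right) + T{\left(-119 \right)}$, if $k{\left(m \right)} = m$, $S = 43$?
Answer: $- \frac{112881}{34} + \frac{38 i \sqrt{39}}{119} \approx -3320.0 + 1.9942 i$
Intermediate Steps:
$T{\left(Z \right)} = \frac{7 + \left(43 + Z\right) \left(Z + i \sqrt{39}\right)}{2 Z}$ ($T{\left(Z \right)} = \frac{7 + \left(Z + \sqrt{-17 - 22}\right) \left(43 + Z\right)}{Z + Z} = \frac{7 + \left(Z + \sqrt{-39}\right) \left(43 + Z\right)}{2 Z} = \left(7 + \left(Z + i \sqrt{39}\right) \left(43 + Z\right)\right) \frac{1}{2 Z} = \left(7 + \left(43 + Z\right) \left(Z + i \sqrt{39}\right)\right) \frac{1}{2 Z} = \frac{7 + \left(43 + Z\right) \left(Z + i \sqrt{39}\right)}{2 Z}$)
$\left(k{\left(-4 \right)} - 3278\right) + T{\left(-119 \right)} = \left(-4 - 3278\right) + \frac{7 - 119 \left(43 - 119 + i \sqrt{39}\right) + 43 i \sqrt{39}}{2 \left(-119\right)} = -3282 + \frac{1}{2} \left(- \frac{1}{119}\right) \left(7 - 119 \left(-76 + i \sqrt{39}\right) + 43 i \sqrt{39}\right) = -3282 + \frac{1}{2} \left(- \frac{1}{119}\right) \left(7 + \left(9044 - 119 i \sqrt{39}\right) + 43 i \sqrt{39}\right) = -3282 + \frac{1}{2} \left(- \frac{1}{119}\right) \left(9051 - 76 i \sqrt{39}\right) = -3282 - \left(\frac{1293}{34} - \frac{38 i \sqrt{39}}{119}\right) = - \frac{112881}{34} + \frac{38 i \sqrt{39}}{119}$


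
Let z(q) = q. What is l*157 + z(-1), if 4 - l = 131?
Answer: -19940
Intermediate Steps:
l = -127 (l = 4 - 1*131 = 4 - 131 = -127)
l*157 + z(-1) = -127*157 - 1 = -19939 - 1 = -19940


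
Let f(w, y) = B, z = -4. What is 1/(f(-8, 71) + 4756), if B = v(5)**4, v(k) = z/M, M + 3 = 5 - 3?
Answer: 1/5012 ≈ 0.00019952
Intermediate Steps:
M = -1 (M = -3 + (5 - 3) = -3 + 2 = -1)
v(k) = 4 (v(k) = -4/(-1) = -4*(-1) = 4)
B = 256 (B = 4**4 = 256)
f(w, y) = 256
1/(f(-8, 71) + 4756) = 1/(256 + 4756) = 1/5012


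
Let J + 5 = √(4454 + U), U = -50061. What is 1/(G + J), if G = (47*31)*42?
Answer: 61189/3744139328 - I*√45607/3744139328 ≈ 1.6343e-5 - 5.7038e-8*I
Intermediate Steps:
G = 61194 (G = 1457*42 = 61194)
J = -5 + I*√45607 (J = -5 + √(4454 - 50061) = -5 + √(-45607) = -5 + I*√45607 ≈ -5.0 + 213.56*I)
1/(G + J) = 1/(61194 + (-5 + I*√45607)) = 1/(61189 + I*√45607)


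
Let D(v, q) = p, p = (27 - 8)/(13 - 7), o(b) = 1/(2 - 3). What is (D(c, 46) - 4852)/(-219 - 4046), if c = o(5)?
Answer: 29093/25590 ≈ 1.1369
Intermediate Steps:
o(b) = -1 (o(b) = 1/(-1) = -1)
c = -1
p = 19/6 ≈ 3.1667
D(v, q) = 19/6
(D(c, 46) - 4852)/(-219 - 4046) = (19/6 - 4852)/(-219 - 4046) = -29093/6/(-4265) = -29093/6*(-1/4265) = 29093/25590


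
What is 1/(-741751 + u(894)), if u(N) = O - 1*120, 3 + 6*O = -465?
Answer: -1/741949 ≈ -1.3478e-6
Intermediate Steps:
O = -78 (O = -½ + (⅙)*(-465) = -½ - 155/2 = -78)
u(N) = -198 (u(N) = -78 - 1*120 = -78 - 120 = -198)
1/(-741751 + u(894)) = 1/(-741751 - 198) = 1/(-741949) = -1/741949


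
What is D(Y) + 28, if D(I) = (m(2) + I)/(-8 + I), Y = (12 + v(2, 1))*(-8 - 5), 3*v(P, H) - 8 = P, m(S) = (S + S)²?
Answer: 8983/311 ≈ 28.884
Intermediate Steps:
m(S) = 4*S² (m(S) = (2*S)² = 4*S²)
v(P, H) = 8/3 + P/3
Y = -598/3 (Y = (12 + (8/3 + (⅓)*2))*(-8 - 5) = (12 + (8/3 + ⅔))*(-13) = (12 + 10/3)*(-13) = (46/3)*(-13) = -598/3 ≈ -199.33)
D(I) = (16 + I)/(-8 + I) (D(I) = (4*2² + I)/(-8 + I) = (4*4 + I)/(-8 + I) = (16 + I)/(-8 + I))
D(Y) + 28 = (16 - 598/3)/(-8 - 598/3) + 28 = -550/3/(-622/3) + 28 = -3/622*(-550/3) + 28 = 275/311 + 28 = 8983/311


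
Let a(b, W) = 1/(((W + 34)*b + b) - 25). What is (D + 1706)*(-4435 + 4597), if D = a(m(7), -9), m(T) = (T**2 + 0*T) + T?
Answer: 14647722/53 ≈ 2.7637e+5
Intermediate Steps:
m(T) = T + T**2 (m(T) = (T**2 + 0) + T = T**2 + T = T + T**2)
a(b, W) = 1/(-25 + b + b*(34 + W)) (a(b, W) = 1/(((34 + W)*b + b) - 25) = 1/((b*(34 + W) + b) - 25) = 1/((b + b*(34 + W)) - 25) = 1/(-25 + b + b*(34 + W)))
D = 1/1431 (D = 1/(-25 + 35*(7*(1 + 7)) - 63*(1 + 7)) = 1/(-25 + 35*(7*8) - 63*8) = 1/(-25 + 35*56 - 9*56) = 1/(-25 + 1960 - 504) = 1/1431 ≈ 0.00069881)
(D + 1706)*(-4435 + 4597) = (1/1431 + 1706)*(-4435 + 4597) = (2441287/1431)*162 = 14647722/53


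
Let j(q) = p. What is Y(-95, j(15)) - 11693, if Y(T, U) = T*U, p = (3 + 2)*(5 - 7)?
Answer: -10743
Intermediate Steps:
p = -10 (p = 5*(-2) = -10)
j(q) = -10
Y(-95, j(15)) - 11693 = -95*(-10) - 11693 = 950 - 11693 = -10743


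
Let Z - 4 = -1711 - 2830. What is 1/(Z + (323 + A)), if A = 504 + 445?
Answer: -1/3265 ≈ -0.00030628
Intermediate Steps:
A = 949
Z = -4537 (Z = 4 + (-1711 - 2830) = 4 - 4541 = -4537)
1/(Z + (323 + A)) = 1/(-4537 + (323 + 949)) = 1/(-4537 + 1272) = 1/(-3265) = -1/3265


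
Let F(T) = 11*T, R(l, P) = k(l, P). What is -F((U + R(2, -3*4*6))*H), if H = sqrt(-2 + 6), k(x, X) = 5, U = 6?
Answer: -242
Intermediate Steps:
H = 2 (H = sqrt(4) = 2)
R(l, P) = 5
-F((U + R(2, -3*4*6))*H) = -11*(6 + 5)*2 = -11*11*2 = -11*22 = -1*242 = -242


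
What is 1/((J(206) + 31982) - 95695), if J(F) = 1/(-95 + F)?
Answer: -111/7072142 ≈ -1.5695e-5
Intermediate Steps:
1/((J(206) + 31982) - 95695) = 1/((1/(-95 + 206) + 31982) - 95695) = 1/((1/111 + 31982) - 95695) = 1/(3550003/111 - 95695) = 1/(-7072142/111) = -111/7072142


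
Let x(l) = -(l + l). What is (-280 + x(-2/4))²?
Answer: 77841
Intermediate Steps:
x(l) = -2*l
(-280 + x(-2/4))² = (-280 - (-4)/4)² = (-280 - 2*(-½))² = (-280 + 1)² = (-279)² = 77841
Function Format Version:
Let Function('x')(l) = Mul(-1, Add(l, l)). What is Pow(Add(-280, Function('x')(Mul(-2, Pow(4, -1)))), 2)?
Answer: 77841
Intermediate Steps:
Function('x')(l) = Mul(-2, l) (Function('x')(l) = Mul(-1, Mul(2, l)) = Mul(-2, l))
Pow(Add(-280, Function('x')(Mul(-2, Pow(4, -1)))), 2) = Pow(Add(-280, Mul(-2, Mul(-2, Pow(4, -1)))), 2) = Pow(Add(-280, Mul(-2, Mul(-2, Rational(1, 4)))), 2) = Pow(Add(-280, Mul(-2, Rational(-1, 2))), 2) = Pow(Add(-280, 1), 2) = Pow(-279, 2) = 77841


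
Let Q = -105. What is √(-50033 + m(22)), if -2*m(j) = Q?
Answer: I*√199922/2 ≈ 223.56*I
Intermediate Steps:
m(j) = 105/2 (m(j) = -½*(-105) = 105/2)
√(-50033 + m(22)) = √(-50033 + 105/2) = √(-99961/2) = I*√199922/2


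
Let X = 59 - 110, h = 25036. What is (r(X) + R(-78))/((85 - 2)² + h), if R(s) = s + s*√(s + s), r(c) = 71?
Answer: -7/31925 - 156*I*√39/31925 ≈ -0.00021926 - 0.030516*I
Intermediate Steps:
X = -51
R(s) = s + √2*s^(3/2) (R(s) = s + s*√(2*s) = s + s*(√2*√s) = s + √2*s^(3/2))
(r(X) + R(-78))/((85 - 2)² + h) = (71 + (-78 + √2*(-78)^(3/2)))/((85 - 2)² + 25036) = (71 + (-78 + √2*(-78*I*√78)))/(83² + 25036) = (71 + (-78 - 156*I*√39))/(6889 + 25036) = (-7 - 156*I*√39)/31925 = (-7 - 156*I*√39)*(1/31925) = -7/31925 - 156*I*√39/31925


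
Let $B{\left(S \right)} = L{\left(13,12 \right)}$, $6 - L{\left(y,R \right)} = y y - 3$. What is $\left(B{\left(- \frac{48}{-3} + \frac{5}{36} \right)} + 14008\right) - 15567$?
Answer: $-1719$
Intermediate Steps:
$L{\left(y,R \right)} = 9 - y^{2}$ ($L{\left(y,R \right)} = 6 - \left(y y - 3\right) = 6 - \left(y^{2} - 3\right) = 6 - \left(-3 + y^{2}\right) = 9 - y^{2}$)
$B{\left(S \right)} = -160$ ($B{\left(S \right)} = 9 - 13^{2} = 9 - 169 = -160$)
$\left(B{\left(- \frac{48}{-3} + \frac{5}{36} \right)} + 14008\right) - 15567 = \left(-160 + 14008\right) - 15567 = 13848 - 15567 = -1719$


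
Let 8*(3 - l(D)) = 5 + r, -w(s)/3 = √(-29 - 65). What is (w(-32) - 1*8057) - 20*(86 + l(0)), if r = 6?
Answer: -19619/2 - 3*I*√94 ≈ -9809.5 - 29.086*I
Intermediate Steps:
w(s) = -3*I*√94 (w(s) = -3*√(-29 - 65) = -3*I*√94)
l(D) = 13/8 (l(D) = 3 - (5 + 6)/8 = 3 - ⅛*11 = 3 - 11/8 = 13/8)
(w(-32) - 1*8057) - 20*(86 + l(0)) = (-3*I*√94 - 1*8057) - 20*(86 + 13/8) = (-3*I*√94 - 8057) - 20*701/8 = (-8057 - 3*I*√94) - 1*3505/2 = (-8057 - 3*I*√94) - 3505/2 = -19619/2 - 3*I*√94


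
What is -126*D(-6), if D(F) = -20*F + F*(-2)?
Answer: -16632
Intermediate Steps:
D(F) = -22*F (D(F) = -20*F - 2*F = -22*F)
-126*D(-6) = -(-2772)*(-6) = -126*132 = -16632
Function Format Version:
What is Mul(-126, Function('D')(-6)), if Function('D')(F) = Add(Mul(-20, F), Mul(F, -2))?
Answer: -16632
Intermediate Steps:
Function('D')(F) = Mul(-22, F) (Function('D')(F) = Add(Mul(-20, F), Mul(-2, F)) = Mul(-22, F))
Mul(-126, Function('D')(-6)) = Mul(-126, Mul(-22, -6)) = Mul(-126, 132) = -16632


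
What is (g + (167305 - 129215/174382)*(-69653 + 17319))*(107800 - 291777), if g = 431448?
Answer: 7391815467738148051/4589 ≈ 1.6108e+15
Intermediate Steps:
(g + (167305 - 129215/174382)*(-69653 + 17319))*(107800 - 291777) = (431448 + (167305 - 129215/174382)*(-69653 + 17319))*(107800 - 291777) = (431448 + (167305 - 129215*1/174382)*(-52334))*(-183977) = (431448 + (167305 - 129215/174382)*(-52334))*(-183977) = (431448 + (29174851295/174382)*(-52334))*(-183977) = (431448 - 763418333836265/87191)*(-183977) = -763380715453697/87191*(-183977) = 7391815467738148051/4589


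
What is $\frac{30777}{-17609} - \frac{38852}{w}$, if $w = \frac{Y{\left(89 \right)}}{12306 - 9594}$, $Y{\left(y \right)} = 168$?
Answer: $- \frac{77308585523}{123263} \approx -6.2718 \cdot 10^{5}$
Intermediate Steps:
$w = \frac{7}{113}$ ($w = \frac{168}{12306 - 9594} = \frac{168}{2712} = 168 \cdot \frac{1}{2712} = \frac{7}{113} \approx 0.061947$)
$\frac{30777}{-17609} - \frac{38852}{w} = \frac{30777}{-17609} - \frac{38852}{\frac{7}{113}} = 30777 \left(- \frac{1}{17609}\right) - \frac{4390276}{7} = - \frac{30777}{17609} - \frac{4390276}{7} = - \frac{77308585523}{123263}$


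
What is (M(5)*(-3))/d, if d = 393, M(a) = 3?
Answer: -3/131 ≈ -0.022901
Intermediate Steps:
(M(5)*(-3))/d = (3*(-3))/393 = -9*1/393 = -3/131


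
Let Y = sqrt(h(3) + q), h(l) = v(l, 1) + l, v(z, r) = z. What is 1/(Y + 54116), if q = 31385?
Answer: 54116/2928510065 - sqrt(31391)/2928510065 ≈ 1.8419e-5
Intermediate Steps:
h(l) = 2*l (h(l) = l + l = 2*l)
Y = sqrt(31391) (Y = sqrt(2*3 + 31385) = sqrt(6 + 31385) = sqrt(31391) ≈ 177.18)
1/(Y + 54116) = 1/(sqrt(31391) + 54116) = 1/(54116 + sqrt(31391))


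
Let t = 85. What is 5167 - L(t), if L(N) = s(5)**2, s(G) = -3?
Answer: 5158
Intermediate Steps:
L(N) = 9 (L(N) = (-3)**2 = 9)
5167 - L(t) = 5167 - 1*9 = 5167 - 9 = 5158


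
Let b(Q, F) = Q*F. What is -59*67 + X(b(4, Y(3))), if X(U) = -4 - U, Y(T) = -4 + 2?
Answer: -3949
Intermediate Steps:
Y(T) = -2
b(Q, F) = F*Q
-59*67 + X(b(4, Y(3))) = -59*67 + (-4 - (-2)*4) = -3953 + (-4 - 1*(-8)) = -3953 + (-4 + 8) = -3953 + 4 = -3949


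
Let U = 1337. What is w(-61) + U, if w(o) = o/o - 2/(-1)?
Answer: 1340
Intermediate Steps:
w(o) = 3 (w(o) = 1 - 2*(-1) = 1 + 2 = 3)
w(-61) + U = 3 + 1337 = 1340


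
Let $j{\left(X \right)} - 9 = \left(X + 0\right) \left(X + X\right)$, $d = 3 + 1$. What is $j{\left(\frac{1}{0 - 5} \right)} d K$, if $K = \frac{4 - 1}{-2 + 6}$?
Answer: $\frac{681}{25} \approx 27.24$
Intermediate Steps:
$d = 4$
$j{\left(X \right)} = 9 + 2 X^{2}$ ($j{\left(X \right)} = 9 + \left(X + 0\right) \left(X + X\right) = 9 + X 2 X = 9 + 2 X^{2}$)
$K = \frac{3}{4} \approx 0.75$
$j{\left(\frac{1}{0 - 5} \right)} d K = \left(9 + 2 \left(\frac{1}{0 - 5}\right)^{2}\right) 4 \cdot \frac{3}{4} = \left(9 + 2 \left(\frac{1}{-5}\right)^{2}\right) 4 \cdot \frac{3}{4} = \left(9 + 2 \left(- \frac{1}{5}\right)^{2}\right) 4 \cdot \frac{3}{4} = \left(9 + 2 \cdot \frac{1}{25}\right) 4 \cdot \frac{3}{4} = \left(9 + \frac{2}{25}\right) 4 \cdot \frac{3}{4} = \frac{227}{25} \cdot 4 \cdot \frac{3}{4} = \frac{908}{25} \cdot \frac{3}{4} = \frac{681}{25}$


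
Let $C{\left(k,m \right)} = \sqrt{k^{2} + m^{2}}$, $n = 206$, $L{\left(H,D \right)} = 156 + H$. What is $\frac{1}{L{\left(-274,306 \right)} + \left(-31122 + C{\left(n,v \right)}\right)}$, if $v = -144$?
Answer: $- \frac{7810}{243968607} - \frac{\sqrt{15793}}{487937214} \approx -3.227 \cdot 10^{-5}$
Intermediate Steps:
$\frac{1}{L{\left(-274,306 \right)} + \left(-31122 + C{\left(n,v \right)}\right)} = \frac{1}{\left(156 - 274\right) - \left(31122 - \sqrt{206^{2} + \left(-144\right)^{2}}\right)} = \frac{1}{-118 - \left(31122 - \sqrt{42436 + 20736}\right)} = \frac{1}{-118 - \left(31122 - \sqrt{63172}\right)} = \frac{1}{-118 - \left(31122 - 2 \sqrt{15793}\right)} = \frac{1}{-31240 + 2 \sqrt{15793}}$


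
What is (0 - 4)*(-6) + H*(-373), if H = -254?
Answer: 94766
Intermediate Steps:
(0 - 4)*(-6) + H*(-373) = (0 - 4)*(-6) - 254*(-373) = -4*(-6) + 94742 = 24 + 94742 = 94766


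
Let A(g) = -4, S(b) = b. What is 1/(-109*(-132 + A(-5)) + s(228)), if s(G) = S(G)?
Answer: 1/15052 ≈ 6.6436e-5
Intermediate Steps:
s(G) = G
1/(-109*(-132 + A(-5)) + s(228)) = 1/(-109*(-132 - 4) + 228) = 1/(-109*(-136) + 228) = 1/(14824 + 228) = 1/15052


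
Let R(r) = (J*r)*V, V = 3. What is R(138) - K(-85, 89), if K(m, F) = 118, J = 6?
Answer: 2366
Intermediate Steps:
R(r) = 18*r (R(r) = (6*r)*3 = 18*r)
R(138) - K(-85, 89) = 18*138 - 1*118 = 2484 - 118 = 2366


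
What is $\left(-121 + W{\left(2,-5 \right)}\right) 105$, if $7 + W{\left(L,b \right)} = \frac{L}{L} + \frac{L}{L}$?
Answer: $-13230$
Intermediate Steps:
$W{\left(L,b \right)} = -5$ ($W{\left(L,b \right)} = -7 + \left(\frac{L}{L} + \frac{L}{L}\right) = -7 + \left(1 + 1\right) = -7 + 2 = -5$)
$\left(-121 + W{\left(2,-5 \right)}\right) 105 = \left(-121 - 5\right) 105 = \left(-126\right) 105 = -13230$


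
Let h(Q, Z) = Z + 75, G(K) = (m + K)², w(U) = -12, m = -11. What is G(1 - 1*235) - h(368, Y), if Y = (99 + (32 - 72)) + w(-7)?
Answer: 59903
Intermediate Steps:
Y = 47 (Y = (99 + (32 - 72)) - 12 = (99 - 40) - 12 = 59 - 12 = 47)
G(K) = (-11 + K)²
h(Q, Z) = 75 + Z
G(1 - 1*235) - h(368, Y) = (-11 + (1 - 1*235))² - (75 + 47) = (-11 + (1 - 235))² - 1*122 = (-11 - 234)² - 122 = (-245)² - 122 = 60025 - 122 = 59903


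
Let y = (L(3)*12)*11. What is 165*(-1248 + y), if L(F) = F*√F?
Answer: -205920 + 65340*√3 ≈ -92748.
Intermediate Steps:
L(F) = F^(3/2)
y = 396*√3 (y = (3^(3/2)*12)*11 = ((3*√3)*12)*11 = (36*√3)*11 = 396*√3 ≈ 685.89)
165*(-1248 + y) = 165*(-1248 + 396*√3) = -205920 + 65340*√3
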